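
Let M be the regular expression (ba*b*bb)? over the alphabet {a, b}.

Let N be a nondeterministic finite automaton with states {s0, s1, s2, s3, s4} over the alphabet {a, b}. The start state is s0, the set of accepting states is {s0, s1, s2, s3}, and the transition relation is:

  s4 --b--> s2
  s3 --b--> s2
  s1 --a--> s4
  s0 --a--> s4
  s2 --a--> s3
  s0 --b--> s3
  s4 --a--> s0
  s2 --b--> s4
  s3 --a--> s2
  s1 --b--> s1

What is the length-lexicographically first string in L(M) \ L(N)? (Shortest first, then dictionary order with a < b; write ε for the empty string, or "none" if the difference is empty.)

The string bbb is accepted by M but not by N.
No shorter string lies in the difference, and bbb is the lexicographically first length-3 string in L(M) \ L(N).

bbb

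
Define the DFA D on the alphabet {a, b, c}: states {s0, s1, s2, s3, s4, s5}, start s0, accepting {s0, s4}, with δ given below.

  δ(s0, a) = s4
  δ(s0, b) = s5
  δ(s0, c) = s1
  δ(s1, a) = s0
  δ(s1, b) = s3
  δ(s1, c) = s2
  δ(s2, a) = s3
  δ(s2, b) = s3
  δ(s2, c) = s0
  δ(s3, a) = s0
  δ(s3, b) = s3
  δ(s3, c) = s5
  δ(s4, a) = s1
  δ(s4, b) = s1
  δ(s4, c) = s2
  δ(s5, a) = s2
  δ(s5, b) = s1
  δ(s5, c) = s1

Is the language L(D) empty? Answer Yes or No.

No

The empty string ε is accepted: the run s0 ends in the accepting state s0.
Since at least one string is accepted, L(D) is not empty.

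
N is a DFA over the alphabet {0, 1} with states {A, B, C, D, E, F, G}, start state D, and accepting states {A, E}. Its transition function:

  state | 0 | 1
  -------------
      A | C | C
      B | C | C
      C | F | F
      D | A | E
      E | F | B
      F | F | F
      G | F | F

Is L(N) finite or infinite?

The useful states (reachable from D and able to reach an accepting state) are {A, D, E}.
Restricted to these states the transition graph has no cycle, so every accepting path has bounded length and L is finite.

finite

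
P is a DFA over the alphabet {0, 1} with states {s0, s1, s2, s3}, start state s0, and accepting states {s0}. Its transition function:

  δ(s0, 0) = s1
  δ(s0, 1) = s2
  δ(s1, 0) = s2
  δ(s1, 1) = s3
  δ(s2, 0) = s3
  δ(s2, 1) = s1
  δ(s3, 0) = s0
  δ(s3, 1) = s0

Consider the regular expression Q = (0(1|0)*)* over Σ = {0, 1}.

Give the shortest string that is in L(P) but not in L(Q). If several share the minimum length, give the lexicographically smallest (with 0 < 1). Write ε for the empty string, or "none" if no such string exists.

The string 100 is accepted by P but not by Q.
No shorter string lies in the difference, and 100 is the lexicographically first length-3 string in L(P) \ L(Q).

100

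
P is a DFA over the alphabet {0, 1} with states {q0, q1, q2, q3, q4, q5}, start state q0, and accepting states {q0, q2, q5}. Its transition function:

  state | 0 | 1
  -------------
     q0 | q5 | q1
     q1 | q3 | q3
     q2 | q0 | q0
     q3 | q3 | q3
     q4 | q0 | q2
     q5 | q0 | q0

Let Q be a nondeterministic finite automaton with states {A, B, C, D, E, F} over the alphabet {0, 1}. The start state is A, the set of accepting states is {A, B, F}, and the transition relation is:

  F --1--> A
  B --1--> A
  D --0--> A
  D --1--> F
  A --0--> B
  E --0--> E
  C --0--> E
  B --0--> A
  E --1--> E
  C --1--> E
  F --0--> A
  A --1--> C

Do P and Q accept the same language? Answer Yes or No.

Exploring the product automaton P × Q from the start pair (q0, A), following both machines on each input symbol, reaches 4 state pairs: (q0, A), (q5, B), (q1, C), (q3, E).
P accepts in {q0, q2, q5} and Q accepts in {A, B, F}. In every reachable pair the two components are either both accepting — (q0, A), (q5, B) — or both non-accepting, so no string is accepted by exactly one of the machines: L(P) \ L(Q) and L(Q) \ L(P) are both empty.
Hence every string is accepted by P iff it is accepted by Q, and the two languages coincide.

Yes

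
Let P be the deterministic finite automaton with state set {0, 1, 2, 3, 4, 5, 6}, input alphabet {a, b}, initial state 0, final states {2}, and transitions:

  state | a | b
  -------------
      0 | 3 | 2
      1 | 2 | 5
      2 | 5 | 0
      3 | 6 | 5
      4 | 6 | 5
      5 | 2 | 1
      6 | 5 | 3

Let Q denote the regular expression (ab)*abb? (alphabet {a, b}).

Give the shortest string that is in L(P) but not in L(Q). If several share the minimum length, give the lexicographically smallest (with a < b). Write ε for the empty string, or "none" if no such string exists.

b

The string b is accepted by P but not by Q.
No shorter string lies in the difference, and b is the lexicographically first length-1 string in L(P) \ L(Q).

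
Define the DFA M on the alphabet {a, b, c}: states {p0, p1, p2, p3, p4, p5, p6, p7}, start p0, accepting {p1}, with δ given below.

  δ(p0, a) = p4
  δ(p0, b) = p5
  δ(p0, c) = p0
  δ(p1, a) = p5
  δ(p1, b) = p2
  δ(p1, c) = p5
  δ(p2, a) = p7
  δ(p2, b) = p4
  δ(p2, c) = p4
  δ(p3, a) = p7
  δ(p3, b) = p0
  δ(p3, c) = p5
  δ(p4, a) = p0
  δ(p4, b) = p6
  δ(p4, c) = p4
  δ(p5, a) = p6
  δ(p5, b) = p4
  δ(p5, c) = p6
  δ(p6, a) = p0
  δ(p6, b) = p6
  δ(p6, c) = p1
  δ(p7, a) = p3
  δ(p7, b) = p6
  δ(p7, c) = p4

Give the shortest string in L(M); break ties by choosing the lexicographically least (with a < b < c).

A breadth-first search from p0 reaches an accepting state first via the path p0 → p4 → p6 → p1 on input abc.
No string of length < 3 is accepted (BFS exhausts all shorter strings without reaching an accepting state), and abc is the lexicographically least accepting string of length 3.

abc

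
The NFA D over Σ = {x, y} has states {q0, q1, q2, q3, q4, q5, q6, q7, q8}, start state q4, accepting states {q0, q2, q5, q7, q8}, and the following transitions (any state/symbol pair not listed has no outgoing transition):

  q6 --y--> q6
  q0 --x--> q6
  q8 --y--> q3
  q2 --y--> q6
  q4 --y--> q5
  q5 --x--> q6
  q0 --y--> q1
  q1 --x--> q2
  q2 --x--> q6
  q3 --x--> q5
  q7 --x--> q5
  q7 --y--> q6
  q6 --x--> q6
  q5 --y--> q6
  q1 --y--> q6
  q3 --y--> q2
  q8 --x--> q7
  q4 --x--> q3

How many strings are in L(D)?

3

The useful subgraph on states {q2, q3, q4, q5} is acyclic, so L(D) is finite; the longest accepting path visits 3 useful states, giving maximum string length 2.
Counting accepting paths from q4 by length: 1 of length 1, 2 of length 2. Total 3.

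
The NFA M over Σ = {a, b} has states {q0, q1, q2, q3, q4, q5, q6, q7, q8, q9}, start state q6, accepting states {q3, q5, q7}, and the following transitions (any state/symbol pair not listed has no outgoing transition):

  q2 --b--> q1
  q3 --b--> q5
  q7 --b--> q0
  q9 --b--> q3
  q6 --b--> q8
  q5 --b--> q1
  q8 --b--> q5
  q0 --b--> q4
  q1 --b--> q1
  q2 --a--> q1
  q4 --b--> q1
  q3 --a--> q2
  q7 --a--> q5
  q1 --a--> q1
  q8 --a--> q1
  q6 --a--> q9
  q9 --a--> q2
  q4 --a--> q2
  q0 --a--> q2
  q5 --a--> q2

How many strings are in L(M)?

3

The useful subgraph on states {q3, q5, q6, q8, q9} is acyclic, so L(M) is finite; the longest accepting path visits 4 useful states, giving maximum string length 3.
Counting accepting paths from q6 by length: 2 of length 2, 1 of length 3. Total 3.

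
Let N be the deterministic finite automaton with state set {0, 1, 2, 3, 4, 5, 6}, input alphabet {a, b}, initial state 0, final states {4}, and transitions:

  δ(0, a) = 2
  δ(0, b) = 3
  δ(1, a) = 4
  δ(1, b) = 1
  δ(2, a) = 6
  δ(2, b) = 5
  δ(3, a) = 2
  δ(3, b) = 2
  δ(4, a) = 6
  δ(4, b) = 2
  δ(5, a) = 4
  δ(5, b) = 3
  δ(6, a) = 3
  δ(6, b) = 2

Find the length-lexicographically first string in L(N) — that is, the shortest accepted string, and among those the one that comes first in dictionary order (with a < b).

aba

A breadth-first search from 0 reaches an accepting state first via the path 0 → 2 → 5 → 4 on input aba.
No string of length < 3 is accepted (BFS exhausts all shorter strings without reaching an accepting state), and aba is the lexicographically least accepting string of length 3.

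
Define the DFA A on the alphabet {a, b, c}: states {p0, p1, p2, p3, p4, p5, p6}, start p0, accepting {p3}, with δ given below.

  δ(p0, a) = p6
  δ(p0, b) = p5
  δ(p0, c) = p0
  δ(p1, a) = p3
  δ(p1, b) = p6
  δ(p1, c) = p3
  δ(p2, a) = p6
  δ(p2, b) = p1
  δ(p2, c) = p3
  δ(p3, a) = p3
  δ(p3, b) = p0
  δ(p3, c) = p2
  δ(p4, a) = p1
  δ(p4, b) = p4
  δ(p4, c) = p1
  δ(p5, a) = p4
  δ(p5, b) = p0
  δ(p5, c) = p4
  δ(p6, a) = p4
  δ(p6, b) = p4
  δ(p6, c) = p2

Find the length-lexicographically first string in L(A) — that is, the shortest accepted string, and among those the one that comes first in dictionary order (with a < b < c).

acc

A breadth-first search from p0 reaches an accepting state first via the path p0 → p6 → p2 → p3 on input acc.
No string of length < 3 is accepted (BFS exhausts all shorter strings without reaching an accepting state), and acc is the lexicographically least accepting string of length 3.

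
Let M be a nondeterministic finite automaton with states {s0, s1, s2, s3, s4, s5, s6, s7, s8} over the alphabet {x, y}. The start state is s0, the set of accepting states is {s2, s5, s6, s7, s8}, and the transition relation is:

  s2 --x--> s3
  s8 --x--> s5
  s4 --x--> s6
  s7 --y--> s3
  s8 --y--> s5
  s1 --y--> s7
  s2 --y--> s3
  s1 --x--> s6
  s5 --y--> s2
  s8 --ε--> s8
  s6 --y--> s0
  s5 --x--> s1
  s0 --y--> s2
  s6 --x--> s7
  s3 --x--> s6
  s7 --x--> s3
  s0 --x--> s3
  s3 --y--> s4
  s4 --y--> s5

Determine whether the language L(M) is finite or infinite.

infinite

State s0 is reachable from the start and can reach an accepting state, and it lies on the cycle s0 → s2 → s3 → s4 → s5 → s1 → s6 → s0.
Traversing that cycle any number of times yields accepted strings of unbounded length, so the language is infinite.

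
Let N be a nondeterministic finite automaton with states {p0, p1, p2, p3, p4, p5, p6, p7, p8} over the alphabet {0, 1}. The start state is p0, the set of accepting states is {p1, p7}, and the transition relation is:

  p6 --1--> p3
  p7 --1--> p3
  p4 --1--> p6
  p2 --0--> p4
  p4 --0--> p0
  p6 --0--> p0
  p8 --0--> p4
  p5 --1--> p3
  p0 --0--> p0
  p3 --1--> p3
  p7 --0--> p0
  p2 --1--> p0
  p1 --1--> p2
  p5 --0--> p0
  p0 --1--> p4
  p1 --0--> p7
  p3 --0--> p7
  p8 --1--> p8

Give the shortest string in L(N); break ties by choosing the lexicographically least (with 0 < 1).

A breadth-first search from p0 reaches an accepting state first via the path p0 → p4 → p6 → p3 → p7 on input 1110.
No string of length < 4 is accepted (BFS exhausts all shorter strings without reaching an accepting state), and 1110 is the lexicographically least accepting string of length 4.

1110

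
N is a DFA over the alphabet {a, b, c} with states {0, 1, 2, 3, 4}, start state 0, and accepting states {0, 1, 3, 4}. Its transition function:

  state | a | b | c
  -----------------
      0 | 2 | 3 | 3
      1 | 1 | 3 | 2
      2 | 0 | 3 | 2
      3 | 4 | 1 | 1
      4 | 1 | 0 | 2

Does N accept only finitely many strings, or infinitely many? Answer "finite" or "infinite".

State 0 is reachable from the start and can reach an accepting state, and it lies on the cycle 0 → 2 → 0.
Traversing that cycle any number of times yields accepted strings of unbounded length, so the language is infinite.

infinite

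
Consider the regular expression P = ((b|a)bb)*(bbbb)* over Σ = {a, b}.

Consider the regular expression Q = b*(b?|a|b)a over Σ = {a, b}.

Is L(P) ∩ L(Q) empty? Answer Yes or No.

Yes

Converting the expression P to a DFA (subset construction, then merging equivalent states) gives the minimal DFA with states {p0, p1, p2, p3, p4, p5, p6, p7, p8, p9, p10, p11}, start state p0, accepting states {p0, p6, p7, p9, p10, p11} and transitions p0: a→p1, b→p2; p1: a→p3, b→p4; p2: a→p3, b→p5; p3: a→p3, b→p3; p4: a→p3, b→p0; p5: a→p3, b→p6; p6: a→p1, b→p7; p7: a→p3, b→p8; p8: a→p3, b→p9; p9: a→p1, b→p10; p10: a→p3, b→p11; p11: a→p3, b→p9.
Converting the expression Q to a DFA (subset construction, then merging equivalent states) gives the minimal DFA with states {q0, q1, q2, q3}, start state q0, accepting states {q1, q2} and transitions q0: a→q1, b→q0; q1: a→q2, b→q3; q2: a→q3, b→q3; q3: a→q3, b→q3.
Exploring the product automaton P × Q from the start pair (p0, q0), following both machines on each input symbol, reaches 24 state pairs: (p0, q0), (p1, q1), (p2, q0), (p3, q2), (p4, q3), (p3, q1), (p5, q0), (p3, q3), (p0, q3), (p6, q0), (p1, q3), (p2, q3), (p7, q0), (p5, q3), (p8, q0), (p6, q3), (p9, q0), (p7, q3), (p10, q0), (p8, q3), (p11, q0), (p9, q3), (p10, q3), (p11, q3).
P accepts in {p0, p6, p7, p9, p10, p11} and Q accepts in {q1, q2}; no reachable pair has both components accepting, so no string drives both machines to acceptance simultaneously and L(P) ∩ L(Q) = ∅.
So no string is accepted by both, and the intersection is empty.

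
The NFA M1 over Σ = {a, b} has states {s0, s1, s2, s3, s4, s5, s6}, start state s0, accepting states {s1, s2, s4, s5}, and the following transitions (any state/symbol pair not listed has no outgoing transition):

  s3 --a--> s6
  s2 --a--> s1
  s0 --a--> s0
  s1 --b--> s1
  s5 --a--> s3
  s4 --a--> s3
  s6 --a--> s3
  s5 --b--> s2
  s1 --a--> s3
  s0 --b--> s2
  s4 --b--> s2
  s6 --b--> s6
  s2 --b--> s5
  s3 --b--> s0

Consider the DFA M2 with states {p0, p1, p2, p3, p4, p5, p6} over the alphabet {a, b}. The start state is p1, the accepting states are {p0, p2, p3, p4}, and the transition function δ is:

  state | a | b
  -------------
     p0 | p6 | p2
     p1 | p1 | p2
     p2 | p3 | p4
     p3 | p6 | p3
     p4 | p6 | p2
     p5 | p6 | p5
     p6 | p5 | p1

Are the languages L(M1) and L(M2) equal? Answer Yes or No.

Exploring the product automaton M1 × M2 from the start pair (s0, p1), following both machines on each input symbol, reaches 6 state pairs: (s0, p1), (s2, p2), (s1, p3), (s5, p4), (s3, p6), (s6, p5).
M1 accepts in {s1, s2, s4, s5} and M2 accepts in {p0, p2, p3, p4}. In every reachable pair the two components are either both accepting — (s2, p2), (s1, p3), (s5, p4) — or both non-accepting, so no string is accepted by exactly one of the machines: L(M1) \ L(M2) and L(M2) \ L(M1) are both empty.
Hence every string is accepted by M1 iff it is accepted by M2, and the two languages coincide.

Yes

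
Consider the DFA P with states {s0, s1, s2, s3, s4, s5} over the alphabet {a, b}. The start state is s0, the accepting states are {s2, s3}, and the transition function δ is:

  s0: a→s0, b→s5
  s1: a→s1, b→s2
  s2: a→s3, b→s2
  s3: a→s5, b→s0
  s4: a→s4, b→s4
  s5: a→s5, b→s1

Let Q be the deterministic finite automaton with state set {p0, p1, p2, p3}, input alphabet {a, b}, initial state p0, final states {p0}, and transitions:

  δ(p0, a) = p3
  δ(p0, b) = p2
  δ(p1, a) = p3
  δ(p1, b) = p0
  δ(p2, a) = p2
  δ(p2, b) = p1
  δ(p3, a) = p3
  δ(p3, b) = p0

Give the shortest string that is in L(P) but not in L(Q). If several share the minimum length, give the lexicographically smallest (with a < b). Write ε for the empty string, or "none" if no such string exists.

abbb

The string abbb is accepted by P but not by Q.
No shorter string lies in the difference, and abbb is the lexicographically first length-4 string in L(P) \ L(Q).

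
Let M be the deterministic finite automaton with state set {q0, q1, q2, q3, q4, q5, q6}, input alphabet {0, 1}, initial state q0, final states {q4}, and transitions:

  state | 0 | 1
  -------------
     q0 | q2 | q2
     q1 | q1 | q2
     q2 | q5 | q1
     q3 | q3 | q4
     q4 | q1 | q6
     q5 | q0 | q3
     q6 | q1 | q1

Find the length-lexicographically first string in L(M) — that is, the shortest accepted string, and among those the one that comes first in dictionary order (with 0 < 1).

0011

A breadth-first search from q0 reaches an accepting state first via the path q0 → q2 → q5 → q3 → q4 on input 0011.
No string of length < 4 is accepted (BFS exhausts all shorter strings without reaching an accepting state), and 0011 is the lexicographically least accepting string of length 4.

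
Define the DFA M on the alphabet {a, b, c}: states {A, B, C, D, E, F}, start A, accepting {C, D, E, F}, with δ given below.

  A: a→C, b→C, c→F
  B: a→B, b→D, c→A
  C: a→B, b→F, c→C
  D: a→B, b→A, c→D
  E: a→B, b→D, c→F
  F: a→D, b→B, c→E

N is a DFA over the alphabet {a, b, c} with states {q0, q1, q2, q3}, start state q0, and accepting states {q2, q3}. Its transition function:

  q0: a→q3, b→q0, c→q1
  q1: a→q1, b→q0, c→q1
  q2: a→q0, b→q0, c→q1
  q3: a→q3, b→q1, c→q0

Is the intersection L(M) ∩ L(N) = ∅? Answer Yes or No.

No

The string a is accepted by both M and N.
Hence L(M) ∩ L(N) ≠ ∅.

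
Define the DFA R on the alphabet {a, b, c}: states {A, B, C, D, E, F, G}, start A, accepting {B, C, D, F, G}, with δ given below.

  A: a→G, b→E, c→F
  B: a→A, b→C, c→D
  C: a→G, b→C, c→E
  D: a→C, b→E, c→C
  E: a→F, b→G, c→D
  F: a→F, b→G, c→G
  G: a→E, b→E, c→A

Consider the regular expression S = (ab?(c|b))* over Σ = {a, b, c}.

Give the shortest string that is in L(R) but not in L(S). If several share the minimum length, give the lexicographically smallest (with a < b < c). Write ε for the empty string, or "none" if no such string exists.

a

The string a is accepted by R but not by S.
No shorter string lies in the difference, and a is the lexicographically first length-1 string in L(R) \ L(S).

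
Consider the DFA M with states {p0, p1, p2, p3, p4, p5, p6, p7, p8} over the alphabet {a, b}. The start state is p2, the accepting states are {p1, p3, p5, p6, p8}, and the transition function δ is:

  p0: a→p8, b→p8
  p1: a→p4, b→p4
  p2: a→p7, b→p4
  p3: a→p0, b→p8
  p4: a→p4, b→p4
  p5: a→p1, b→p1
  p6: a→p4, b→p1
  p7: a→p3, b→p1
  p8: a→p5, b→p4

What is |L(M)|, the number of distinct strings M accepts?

14

The useful subgraph on states {p0, p1, p2, p3, p5, p7, p8} is acyclic, so L(M) is finite; the longest accepting path visits 7 useful states, giving maximum string length 6.
Counting accepting paths from p2 by length: 2 of length 2, 1 of length 3, 3 of length 4, 4 of length 5, 4 of length 6. Total 14.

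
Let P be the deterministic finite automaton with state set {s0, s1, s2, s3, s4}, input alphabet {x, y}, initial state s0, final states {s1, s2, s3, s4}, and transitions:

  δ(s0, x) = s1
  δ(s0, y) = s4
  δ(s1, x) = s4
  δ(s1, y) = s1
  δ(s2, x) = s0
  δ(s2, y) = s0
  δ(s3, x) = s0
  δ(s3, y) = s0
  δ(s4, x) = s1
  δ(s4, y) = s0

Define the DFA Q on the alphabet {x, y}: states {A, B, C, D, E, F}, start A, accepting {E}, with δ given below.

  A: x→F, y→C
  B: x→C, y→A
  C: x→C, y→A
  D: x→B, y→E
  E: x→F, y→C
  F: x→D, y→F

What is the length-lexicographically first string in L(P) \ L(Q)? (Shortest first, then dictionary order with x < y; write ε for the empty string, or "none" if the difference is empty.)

The string x is accepted by P but not by Q.
No shorter string lies in the difference, and x is the lexicographically first length-1 string in L(P) \ L(Q).

x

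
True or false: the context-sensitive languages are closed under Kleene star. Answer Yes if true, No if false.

Yes

An LBA guesses a factorisation of the input into blocks (marking block boundaries on a second track) and verifies each block with the LBA for L; this uses no space beyond the input, so L* is context-sensitive.
So the context-sensitive languages are closed under Kleene star.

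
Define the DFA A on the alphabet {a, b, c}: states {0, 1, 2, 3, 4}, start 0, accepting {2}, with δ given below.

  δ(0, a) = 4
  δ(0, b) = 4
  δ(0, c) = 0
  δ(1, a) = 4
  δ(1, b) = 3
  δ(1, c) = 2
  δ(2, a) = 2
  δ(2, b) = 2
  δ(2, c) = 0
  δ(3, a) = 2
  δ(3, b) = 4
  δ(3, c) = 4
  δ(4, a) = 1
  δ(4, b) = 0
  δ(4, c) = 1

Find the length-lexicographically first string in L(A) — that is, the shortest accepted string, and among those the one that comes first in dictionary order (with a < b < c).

A breadth-first search from 0 reaches an accepting state first via the path 0 → 4 → 1 → 2 on input aac.
No string of length < 3 is accepted (BFS exhausts all shorter strings without reaching an accepting state), and aac is the lexicographically least accepting string of length 3.

aac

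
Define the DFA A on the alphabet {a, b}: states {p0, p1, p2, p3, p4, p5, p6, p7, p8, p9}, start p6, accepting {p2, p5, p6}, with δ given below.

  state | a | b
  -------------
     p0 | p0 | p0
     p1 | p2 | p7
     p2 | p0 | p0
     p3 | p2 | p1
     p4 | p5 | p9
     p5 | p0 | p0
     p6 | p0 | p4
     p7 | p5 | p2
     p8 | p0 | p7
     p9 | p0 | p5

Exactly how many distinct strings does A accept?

3

The useful subgraph on states {p4, p5, p6, p9} is acyclic, so L(A) is finite; the longest accepting path visits 4 useful states, giving maximum string length 3.
Counting accepting paths from p6 by length: 1 of length 0, 1 of length 2, 1 of length 3. Total 3.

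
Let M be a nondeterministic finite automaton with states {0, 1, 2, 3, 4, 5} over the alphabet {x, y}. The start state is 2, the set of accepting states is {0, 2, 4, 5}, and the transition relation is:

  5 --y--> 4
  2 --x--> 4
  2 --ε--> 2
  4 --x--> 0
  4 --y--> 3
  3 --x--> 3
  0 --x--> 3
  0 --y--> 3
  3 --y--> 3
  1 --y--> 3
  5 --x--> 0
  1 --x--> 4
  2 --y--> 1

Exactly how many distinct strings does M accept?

5

The useful subgraph on states {0, 1, 2, 4} is acyclic, so L(M) is finite; the longest accepting path visits 4 useful states, giving maximum string length 3.
Counting accepting paths from 2 by length: 1 of length 0, 1 of length 1, 2 of length 2, 1 of length 3. Total 5.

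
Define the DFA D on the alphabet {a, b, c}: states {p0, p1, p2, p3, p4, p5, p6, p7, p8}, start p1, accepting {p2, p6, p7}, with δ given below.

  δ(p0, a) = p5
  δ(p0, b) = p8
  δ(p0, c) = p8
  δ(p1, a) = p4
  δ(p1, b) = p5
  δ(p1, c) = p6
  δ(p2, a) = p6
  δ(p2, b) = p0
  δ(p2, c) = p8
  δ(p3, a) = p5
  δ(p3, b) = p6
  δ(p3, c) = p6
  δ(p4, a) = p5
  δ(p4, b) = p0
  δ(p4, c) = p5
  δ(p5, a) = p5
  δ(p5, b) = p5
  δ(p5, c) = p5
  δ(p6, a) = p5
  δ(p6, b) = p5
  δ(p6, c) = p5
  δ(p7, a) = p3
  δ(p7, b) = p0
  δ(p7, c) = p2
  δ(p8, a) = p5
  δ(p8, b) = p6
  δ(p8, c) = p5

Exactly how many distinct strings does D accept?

The useful subgraph on states {p0, p1, p4, p6, p8} is acyclic, so L(D) is finite; the longest accepting path visits 5 useful states, giving maximum string length 4.
Counting accepting paths from p1 by length: 1 of length 1, 2 of length 4. Total 3.

3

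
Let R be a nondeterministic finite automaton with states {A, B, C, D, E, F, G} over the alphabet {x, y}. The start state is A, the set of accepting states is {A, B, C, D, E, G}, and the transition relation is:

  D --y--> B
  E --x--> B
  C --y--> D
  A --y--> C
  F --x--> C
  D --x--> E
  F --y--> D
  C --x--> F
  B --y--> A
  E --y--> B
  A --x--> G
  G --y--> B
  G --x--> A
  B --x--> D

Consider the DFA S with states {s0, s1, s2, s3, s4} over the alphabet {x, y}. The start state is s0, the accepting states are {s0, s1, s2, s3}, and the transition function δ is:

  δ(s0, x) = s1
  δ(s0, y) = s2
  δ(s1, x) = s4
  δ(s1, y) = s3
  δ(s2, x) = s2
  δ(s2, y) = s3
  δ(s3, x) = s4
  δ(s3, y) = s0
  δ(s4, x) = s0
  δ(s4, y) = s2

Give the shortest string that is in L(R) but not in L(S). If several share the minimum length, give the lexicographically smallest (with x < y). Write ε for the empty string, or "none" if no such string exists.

The string xx is accepted by R but not by S.
No shorter string lies in the difference, and xx is the lexicographically first length-2 string in L(R) \ L(S).

xx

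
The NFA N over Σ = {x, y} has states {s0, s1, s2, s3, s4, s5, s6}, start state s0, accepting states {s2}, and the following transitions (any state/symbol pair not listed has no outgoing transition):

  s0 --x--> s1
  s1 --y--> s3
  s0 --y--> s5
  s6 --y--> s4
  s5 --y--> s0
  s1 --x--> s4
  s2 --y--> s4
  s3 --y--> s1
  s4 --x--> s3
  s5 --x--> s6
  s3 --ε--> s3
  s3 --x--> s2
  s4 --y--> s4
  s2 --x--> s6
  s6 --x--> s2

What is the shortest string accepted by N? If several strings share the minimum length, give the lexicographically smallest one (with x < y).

xyx

A breadth-first search from s0 reaches an accepting state first via the path s0 → s1 → s3 → s2 on input xyx.
No string of length < 3 is accepted (BFS exhausts all shorter strings without reaching an accepting state), and xyx is the lexicographically least accepting string of length 3.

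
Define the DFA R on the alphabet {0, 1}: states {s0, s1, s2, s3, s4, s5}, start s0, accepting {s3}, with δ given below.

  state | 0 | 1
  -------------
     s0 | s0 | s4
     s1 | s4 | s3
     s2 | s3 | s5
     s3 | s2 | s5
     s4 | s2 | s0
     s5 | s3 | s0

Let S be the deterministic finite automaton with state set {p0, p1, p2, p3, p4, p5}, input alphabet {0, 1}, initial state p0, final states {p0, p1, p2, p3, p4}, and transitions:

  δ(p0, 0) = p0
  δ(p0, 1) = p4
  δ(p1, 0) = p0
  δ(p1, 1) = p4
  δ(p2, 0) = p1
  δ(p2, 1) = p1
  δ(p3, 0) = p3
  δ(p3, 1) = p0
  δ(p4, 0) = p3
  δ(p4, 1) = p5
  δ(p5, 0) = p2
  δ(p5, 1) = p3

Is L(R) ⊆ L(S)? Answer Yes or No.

Yes

Exploring the product automaton R × S from the start pair (s0, p0), following both machines on each input symbol, reaches 20 state pairs: (s0, p0), (s4, p4), (s2, p3), (s0, p5), (s3, p3), (s5, p0), (s0, p2), (s4, p3), (s3, p0), (s0, p4), (s0, p1), (s4, p1), (s2, p0), (s5, p4), (s0, p3), (s4, p5), (s4, p0), (s2, p2), (s3, p1), (s5, p1).
R accepts in {s3} and S accepts in {p0, p1, p2, p3, p4}. The reachable pairs whose R-component is accepting are (s3, p3), (s3, p0), (s3, p1); in each of them the S-component is accepting too, so the product for L(R) \ L(S) (R-component accepting, S-component rejecting) has no reachable accepting pair and the difference is empty.
Hence every string in L(R) is also in L(S).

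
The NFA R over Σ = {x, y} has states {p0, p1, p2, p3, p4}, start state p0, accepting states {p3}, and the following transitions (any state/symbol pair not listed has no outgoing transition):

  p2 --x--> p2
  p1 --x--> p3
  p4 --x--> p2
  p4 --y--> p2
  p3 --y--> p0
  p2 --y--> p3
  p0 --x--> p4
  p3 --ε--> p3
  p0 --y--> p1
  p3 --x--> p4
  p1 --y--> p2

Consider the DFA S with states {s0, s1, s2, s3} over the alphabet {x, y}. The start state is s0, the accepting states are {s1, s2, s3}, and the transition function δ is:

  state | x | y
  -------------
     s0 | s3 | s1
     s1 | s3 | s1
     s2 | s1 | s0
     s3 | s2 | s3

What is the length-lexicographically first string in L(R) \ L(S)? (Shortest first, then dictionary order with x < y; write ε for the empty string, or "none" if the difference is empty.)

The string xxy is accepted by R but not by S.
No shorter string lies in the difference, and xxy is the lexicographically first length-3 string in L(R) \ L(S).

xxy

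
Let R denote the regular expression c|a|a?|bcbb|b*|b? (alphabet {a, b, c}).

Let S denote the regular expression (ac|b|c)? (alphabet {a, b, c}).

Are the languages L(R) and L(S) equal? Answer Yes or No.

No

The string a is accepted by R but rejected by S.
So L(R) ≠ L(S).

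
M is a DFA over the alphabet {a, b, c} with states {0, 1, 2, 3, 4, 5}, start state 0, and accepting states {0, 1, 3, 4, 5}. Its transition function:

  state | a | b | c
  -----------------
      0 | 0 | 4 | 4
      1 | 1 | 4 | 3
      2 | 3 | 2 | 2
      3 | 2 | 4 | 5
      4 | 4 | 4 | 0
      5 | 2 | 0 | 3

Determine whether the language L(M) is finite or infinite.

infinite

State 0 is reachable from the start and can reach an accepting state, and it lies on the cycle 0 → 0.
Traversing that cycle any number of times yields accepted strings of unbounded length, so the language is infinite.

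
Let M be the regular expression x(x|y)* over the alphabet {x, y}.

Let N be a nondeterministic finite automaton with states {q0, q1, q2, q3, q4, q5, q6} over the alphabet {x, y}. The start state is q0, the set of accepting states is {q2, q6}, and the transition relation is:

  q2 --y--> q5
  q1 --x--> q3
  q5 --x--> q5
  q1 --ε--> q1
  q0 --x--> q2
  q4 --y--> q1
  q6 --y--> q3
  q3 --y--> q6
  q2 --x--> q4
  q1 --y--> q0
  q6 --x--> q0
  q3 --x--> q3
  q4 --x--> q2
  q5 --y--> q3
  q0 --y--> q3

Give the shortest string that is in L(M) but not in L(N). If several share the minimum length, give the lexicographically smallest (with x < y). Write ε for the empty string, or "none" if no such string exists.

xx

The string xx is accepted by M but not by N.
No shorter string lies in the difference, and xx is the lexicographically first length-2 string in L(M) \ L(N).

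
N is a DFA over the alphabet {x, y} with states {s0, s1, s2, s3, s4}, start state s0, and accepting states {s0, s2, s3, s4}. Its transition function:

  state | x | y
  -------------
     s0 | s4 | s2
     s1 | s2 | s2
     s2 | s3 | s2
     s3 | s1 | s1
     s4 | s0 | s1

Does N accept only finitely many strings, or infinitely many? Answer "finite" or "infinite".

infinite

State s2 is reachable from the start and can reach an accepting state, and it lies on the cycle s2 → s2.
Traversing that cycle any number of times yields accepted strings of unbounded length, so the language is infinite.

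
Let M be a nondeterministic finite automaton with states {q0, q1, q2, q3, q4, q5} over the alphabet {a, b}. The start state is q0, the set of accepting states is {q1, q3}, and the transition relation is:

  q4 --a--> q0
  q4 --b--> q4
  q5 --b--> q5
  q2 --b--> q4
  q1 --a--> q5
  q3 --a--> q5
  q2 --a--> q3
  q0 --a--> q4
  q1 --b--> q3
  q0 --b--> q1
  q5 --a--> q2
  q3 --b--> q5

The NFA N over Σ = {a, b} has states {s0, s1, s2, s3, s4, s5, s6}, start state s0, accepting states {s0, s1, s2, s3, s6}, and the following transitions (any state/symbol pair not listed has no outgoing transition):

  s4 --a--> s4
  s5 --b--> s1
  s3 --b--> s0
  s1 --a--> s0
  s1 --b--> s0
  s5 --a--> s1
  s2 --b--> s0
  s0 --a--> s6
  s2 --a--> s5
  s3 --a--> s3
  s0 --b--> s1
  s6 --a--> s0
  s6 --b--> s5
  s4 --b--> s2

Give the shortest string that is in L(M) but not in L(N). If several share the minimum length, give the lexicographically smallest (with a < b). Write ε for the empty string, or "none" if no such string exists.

The string abaaab is accepted by M but not by N.
No shorter string lies in the difference, and abaaab is the lexicographically first length-6 string in L(M) \ L(N).

abaaab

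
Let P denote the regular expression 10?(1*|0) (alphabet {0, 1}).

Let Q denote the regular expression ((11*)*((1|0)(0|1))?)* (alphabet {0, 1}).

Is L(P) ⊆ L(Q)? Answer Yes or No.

Converting the expression P to a DFA (subset construction, then merging equivalent states) gives the minimal DFA with states {p0, p1, p2, p3, p4, p5}, start state p0, accepting states {p2, p3, p4, p5} and transitions p0: 0→p1, 1→p2; p1: 0→p1, 1→p1; p2: 0→p3, 1→p4; p3: 0→p5, 1→p4; p4: 0→p1, 1→p4; p5: 0→p1, 1→p1.
Converting the expression Q to a DFA (subset construction, then merging equivalent states) gives the minimal DFA with states {q0, q1, q2}, start state q0, accepting states {q0, q2} and transitions q0: 0→q1, 1→q2; q1: 0→q0, 1→q0; q2: 0→q2, 1→q2.
Exploring the product automaton P × Q from the start pair (p0, q0), following both machines on each input symbol, reaches 8 state pairs: (p0, q0), (p1, q1), (p2, q2), (p1, q0), (p3, q2), (p4, q2), (p1, q2), (p5, q2).
P accepts in {p2, p3, p4, p5} and Q accepts in {q0, q2}. The reachable pairs whose P-component is accepting are (p2, q2), (p3, q2), (p4, q2), (p5, q2); in each of them the Q-component is accepting too, so the product for L(P) \ L(Q) (P-component accepting, Q-component rejecting) has no reachable accepting pair and the difference is empty.
Hence every string in L(P) is also in L(Q).

Yes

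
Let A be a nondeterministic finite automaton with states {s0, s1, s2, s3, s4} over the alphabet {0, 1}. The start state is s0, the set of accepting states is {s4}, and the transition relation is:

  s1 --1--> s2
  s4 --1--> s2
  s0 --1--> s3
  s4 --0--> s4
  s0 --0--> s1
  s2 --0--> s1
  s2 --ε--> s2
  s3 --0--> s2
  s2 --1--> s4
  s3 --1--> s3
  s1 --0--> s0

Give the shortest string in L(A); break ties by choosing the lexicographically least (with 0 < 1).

011

A breadth-first search from s0 reaches an accepting state first via the path s0 → s1 → s2 → s4 on input 011.
No string of length < 3 is accepted (BFS exhausts all shorter strings without reaching an accepting state), and 011 is the lexicographically least accepting string of length 3.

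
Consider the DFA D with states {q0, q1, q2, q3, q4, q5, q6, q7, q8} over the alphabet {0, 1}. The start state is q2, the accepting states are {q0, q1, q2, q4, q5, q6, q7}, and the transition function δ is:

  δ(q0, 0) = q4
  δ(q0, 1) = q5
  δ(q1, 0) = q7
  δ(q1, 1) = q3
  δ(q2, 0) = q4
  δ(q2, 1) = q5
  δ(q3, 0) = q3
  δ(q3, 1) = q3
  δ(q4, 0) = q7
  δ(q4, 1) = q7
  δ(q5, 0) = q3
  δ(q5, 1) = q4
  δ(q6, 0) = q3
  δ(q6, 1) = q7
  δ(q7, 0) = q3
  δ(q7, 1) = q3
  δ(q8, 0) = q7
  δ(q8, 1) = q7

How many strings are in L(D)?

8

The useful subgraph on states {q2, q4, q5, q7} is acyclic, so L(D) is finite; the longest accepting path visits 4 useful states, giving maximum string length 3.
Counting accepting paths from q2 by length: 1 of length 0, 2 of length 1, 3 of length 2, 2 of length 3. Total 8.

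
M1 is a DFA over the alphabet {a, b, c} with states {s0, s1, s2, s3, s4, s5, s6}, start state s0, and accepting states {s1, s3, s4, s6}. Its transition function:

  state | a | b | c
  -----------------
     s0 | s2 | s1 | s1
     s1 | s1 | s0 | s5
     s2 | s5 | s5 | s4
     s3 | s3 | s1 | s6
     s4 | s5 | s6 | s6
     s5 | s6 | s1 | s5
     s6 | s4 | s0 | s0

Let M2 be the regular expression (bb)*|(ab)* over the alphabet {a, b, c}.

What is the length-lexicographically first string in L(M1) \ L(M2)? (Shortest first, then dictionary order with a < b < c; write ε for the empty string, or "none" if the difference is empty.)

b

The string b is accepted by M1 but not by M2.
No shorter string lies in the difference, and b is the lexicographically first length-1 string in L(M1) \ L(M2).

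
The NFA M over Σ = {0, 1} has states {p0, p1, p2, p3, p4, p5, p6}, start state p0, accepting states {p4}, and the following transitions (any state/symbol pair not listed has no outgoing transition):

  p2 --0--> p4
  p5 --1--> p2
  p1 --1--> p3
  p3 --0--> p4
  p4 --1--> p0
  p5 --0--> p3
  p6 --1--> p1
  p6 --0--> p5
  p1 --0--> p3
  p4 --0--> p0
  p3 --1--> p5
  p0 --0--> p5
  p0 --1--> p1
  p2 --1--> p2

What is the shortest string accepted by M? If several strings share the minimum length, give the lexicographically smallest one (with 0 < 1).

000

A breadth-first search from p0 reaches an accepting state first via the path p0 → p5 → p3 → p4 on input 000.
No string of length < 3 is accepted (BFS exhausts all shorter strings without reaching an accepting state), and 000 is the lexicographically least accepting string of length 3.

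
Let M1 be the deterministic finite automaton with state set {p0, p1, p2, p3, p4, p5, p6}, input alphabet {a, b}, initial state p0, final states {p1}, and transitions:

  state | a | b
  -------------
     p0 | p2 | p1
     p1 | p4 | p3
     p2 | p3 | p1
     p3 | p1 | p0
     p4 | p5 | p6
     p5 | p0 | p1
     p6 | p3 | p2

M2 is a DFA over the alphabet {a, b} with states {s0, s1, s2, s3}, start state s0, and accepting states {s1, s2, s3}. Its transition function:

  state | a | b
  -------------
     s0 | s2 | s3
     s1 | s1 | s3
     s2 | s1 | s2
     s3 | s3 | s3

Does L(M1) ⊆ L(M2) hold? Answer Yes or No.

Exploring the product automaton M1 × M2 from the start pair (p0, s0), following both machines on each input symbol, reaches 18 state pairs: (p0, s0), (p2, s2), (p1, s3), (p3, s1), (p1, s2), (p4, s3), (p3, s3), (p1, s1), (p0, s3), (p4, s1), (p3, s2), (p5, s3), (p6, s3), (p2, s3), (p5, s1), (p0, s2), (p0, s1), (p2, s1).
M1 accepts in {p1} and M2 accepts in {s1, s2, s3}. The reachable pairs whose M1-component is accepting are (p1, s3), (p1, s2), (p1, s1); in each of them the M2-component is accepting too, so the product for L(M1) \ L(M2) (M1-component accepting, M2-component rejecting) has no reachable accepting pair and the difference is empty.
Hence every string in L(M1) is also in L(M2).

Yes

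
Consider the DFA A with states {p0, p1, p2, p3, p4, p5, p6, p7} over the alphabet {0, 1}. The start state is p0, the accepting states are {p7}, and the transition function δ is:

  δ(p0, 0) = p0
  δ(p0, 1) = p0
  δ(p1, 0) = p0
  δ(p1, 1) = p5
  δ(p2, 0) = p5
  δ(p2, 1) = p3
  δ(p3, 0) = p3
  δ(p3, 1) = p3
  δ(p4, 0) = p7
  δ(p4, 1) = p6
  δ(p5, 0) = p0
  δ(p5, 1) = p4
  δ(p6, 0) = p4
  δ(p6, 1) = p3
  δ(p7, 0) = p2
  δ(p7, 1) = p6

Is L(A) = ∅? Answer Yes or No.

Yes

The states reachable from the start state are {p0}.
None of the accepting states {p7} is reachable, so no string is accepted and L(A) = ∅.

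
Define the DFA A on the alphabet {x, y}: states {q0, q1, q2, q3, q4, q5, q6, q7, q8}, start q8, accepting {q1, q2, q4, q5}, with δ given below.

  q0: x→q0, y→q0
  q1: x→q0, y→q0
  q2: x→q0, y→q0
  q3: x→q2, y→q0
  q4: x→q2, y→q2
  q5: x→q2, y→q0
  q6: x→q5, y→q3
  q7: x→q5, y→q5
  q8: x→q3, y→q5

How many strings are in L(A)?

3

The useful subgraph on states {q2, q3, q5, q8} is acyclic, so L(A) is finite; the longest accepting path visits 3 useful states, giving maximum string length 2.
Counting accepting paths from q8 by length: 1 of length 1, 2 of length 2. Total 3.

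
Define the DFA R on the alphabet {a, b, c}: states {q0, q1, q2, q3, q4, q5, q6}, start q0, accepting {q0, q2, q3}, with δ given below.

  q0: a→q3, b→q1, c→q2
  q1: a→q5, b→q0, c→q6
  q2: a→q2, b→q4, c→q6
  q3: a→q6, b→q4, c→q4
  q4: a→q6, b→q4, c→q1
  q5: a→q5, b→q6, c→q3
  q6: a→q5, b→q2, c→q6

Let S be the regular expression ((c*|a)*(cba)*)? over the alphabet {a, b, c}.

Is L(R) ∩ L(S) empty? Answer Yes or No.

No

The empty string ε is accepted by both R and S.
Hence L(R) ∩ L(S) ≠ ∅.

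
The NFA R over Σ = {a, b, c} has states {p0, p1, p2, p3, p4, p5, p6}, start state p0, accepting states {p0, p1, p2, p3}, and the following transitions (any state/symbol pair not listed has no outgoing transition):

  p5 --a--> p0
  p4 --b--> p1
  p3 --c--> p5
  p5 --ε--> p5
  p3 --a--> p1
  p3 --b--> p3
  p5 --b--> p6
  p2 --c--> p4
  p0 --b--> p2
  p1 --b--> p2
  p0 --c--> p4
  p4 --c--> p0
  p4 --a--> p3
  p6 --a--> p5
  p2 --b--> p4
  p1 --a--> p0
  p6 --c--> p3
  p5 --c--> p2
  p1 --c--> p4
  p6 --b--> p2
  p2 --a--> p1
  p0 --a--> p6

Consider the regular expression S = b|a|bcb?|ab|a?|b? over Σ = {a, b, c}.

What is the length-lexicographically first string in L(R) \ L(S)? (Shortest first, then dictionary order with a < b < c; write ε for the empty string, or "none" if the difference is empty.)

The string ac is accepted by R but not by S.
No shorter string lies in the difference, and ac is the lexicographically first length-2 string in L(R) \ L(S).

ac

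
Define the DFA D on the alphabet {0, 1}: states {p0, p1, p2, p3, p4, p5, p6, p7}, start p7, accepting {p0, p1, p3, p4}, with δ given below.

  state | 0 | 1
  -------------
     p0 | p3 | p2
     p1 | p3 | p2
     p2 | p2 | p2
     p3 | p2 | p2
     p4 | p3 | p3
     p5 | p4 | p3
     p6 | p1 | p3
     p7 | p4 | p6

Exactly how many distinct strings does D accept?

The useful subgraph on states {p1, p3, p4, p6, p7} is acyclic, so L(D) is finite; the longest accepting path visits 4 useful states, giving maximum string length 3.
Counting accepting paths from p7 by length: 1 of length 1, 4 of length 2, 1 of length 3. Total 6.

6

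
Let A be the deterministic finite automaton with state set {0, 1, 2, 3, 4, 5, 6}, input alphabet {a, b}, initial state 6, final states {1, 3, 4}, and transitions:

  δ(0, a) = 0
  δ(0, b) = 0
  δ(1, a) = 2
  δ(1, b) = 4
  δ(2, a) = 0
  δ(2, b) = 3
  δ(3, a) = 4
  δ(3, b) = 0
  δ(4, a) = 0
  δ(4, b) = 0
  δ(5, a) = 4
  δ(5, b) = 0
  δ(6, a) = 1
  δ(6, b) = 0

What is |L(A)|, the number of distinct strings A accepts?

4

The useful subgraph on states {1, 2, 3, 4, 6} is acyclic, so L(A) is finite; the longest accepting path visits 5 useful states, giving maximum string length 4.
Counting accepting paths from 6 by length: 1 of length 1, 1 of length 2, 1 of length 3, 1 of length 4. Total 4.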